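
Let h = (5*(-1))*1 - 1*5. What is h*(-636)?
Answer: 6360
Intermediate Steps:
h = -10 (h = -5*1 - 5 = -5 - 5 = -10)
h*(-636) = -10*(-636) = 6360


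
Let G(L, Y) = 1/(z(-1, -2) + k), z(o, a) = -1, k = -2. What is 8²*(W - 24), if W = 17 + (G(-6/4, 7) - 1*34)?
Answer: -7936/3 ≈ -2645.3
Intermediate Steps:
G(L, Y) = -⅓ (G(L, Y) = 1/(-1 - 2) = 1/(-3) = -⅓)
W = -52/3 (W = 17 + (-⅓ - 1*34) = 17 + (-⅓ - 34) = 17 - 103/3 = -52/3 ≈ -17.333)
8²*(W - 24) = 8²*(-52/3 - 24) = 64*(-124/3) = -7936/3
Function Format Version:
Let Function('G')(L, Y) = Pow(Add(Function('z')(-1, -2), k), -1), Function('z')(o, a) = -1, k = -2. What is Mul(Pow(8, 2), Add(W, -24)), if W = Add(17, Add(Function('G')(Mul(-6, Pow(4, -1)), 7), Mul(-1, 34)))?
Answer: Rational(-7936, 3) ≈ -2645.3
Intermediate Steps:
Function('G')(L, Y) = Rational(-1, 3) (Function('G')(L, Y) = Pow(Add(-1, -2), -1) = Pow(-3, -1) = Rational(-1, 3))
W = Rational(-52, 3) (W = Add(17, Add(Rational(-1, 3), Mul(-1, 34))) = Add(17, Add(Rational(-1, 3), -34)) = Add(17, Rational(-103, 3)) = Rational(-52, 3) ≈ -17.333)
Mul(Pow(8, 2), Add(W, -24)) = Mul(Pow(8, 2), Add(Rational(-52, 3), -24)) = Mul(64, Rational(-124, 3)) = Rational(-7936, 3)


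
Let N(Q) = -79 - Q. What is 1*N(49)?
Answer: -128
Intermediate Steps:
1*N(49) = 1*(-79 - 1*49) = 1*(-79 - 49) = 1*(-128) = -128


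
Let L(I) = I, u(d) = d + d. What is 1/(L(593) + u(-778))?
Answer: -1/963 ≈ -0.0010384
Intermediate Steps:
u(d) = 2*d
1/(L(593) + u(-778)) = 1/(593 + 2*(-778)) = 1/(593 - 1556) = 1/(-963) = -1/963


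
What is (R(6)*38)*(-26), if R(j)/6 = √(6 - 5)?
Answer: -5928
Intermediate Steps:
R(j) = 6 (R(j) = 6*√(6 - 5) = 6*√1 = 6*1 = 6)
(R(6)*38)*(-26) = (6*38)*(-26) = 228*(-26) = -5928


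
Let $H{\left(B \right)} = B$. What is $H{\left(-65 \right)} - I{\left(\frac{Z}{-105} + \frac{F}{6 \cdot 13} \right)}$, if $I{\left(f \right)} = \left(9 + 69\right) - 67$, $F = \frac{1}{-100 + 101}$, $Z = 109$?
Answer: $-76$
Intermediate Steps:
$F = 1$ ($F = 1^{-1} = 1$)
$I{\left(f \right)} = 11$ ($I{\left(f \right)} = 78 - 67 = 11$)
$H{\left(-65 \right)} - I{\left(\frac{Z}{-105} + \frac{F}{6 \cdot 13} \right)} = -65 - 11 = -76$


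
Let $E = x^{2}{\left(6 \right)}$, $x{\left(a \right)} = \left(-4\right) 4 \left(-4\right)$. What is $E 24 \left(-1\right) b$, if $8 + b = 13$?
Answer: $-491520$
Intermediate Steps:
$x{\left(a \right)} = 64$ ($x{\left(a \right)} = \left(-16\right) \left(-4\right) = 64$)
$E = 4096$ ($E = 64^{2} = 4096$)
$b = 5$ ($b = -8 + 13 = 5$)
$E 24 \left(-1\right) b = 4096 \cdot 24 \left(-1\right) 5 = 4096 \left(-24\right) 5 = \left(-98304\right) 5 = -491520$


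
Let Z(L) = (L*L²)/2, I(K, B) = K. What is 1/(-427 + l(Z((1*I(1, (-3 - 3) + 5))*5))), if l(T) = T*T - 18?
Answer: 4/13845 ≈ 0.00028891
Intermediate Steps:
Z(L) = L³/2 (Z(L) = L³*(½) = L³/2)
l(T) = -18 + T² (l(T) = T² - 18 = -18 + T²)
1/(-427 + l(Z((1*I(1, (-3 - 3) + 5))*5))) = 1/(-427 + (-18 + (((1*1)*5)³/2)²)) = 1/(-427 + (-18 + ((1*5)³/2)²)) = 1/(-427 + (-18 + ((½)*5³)²)) = 1/(-427 + (-18 + ((½)*125)²)) = 1/(-427 + (-18 + (125/2)²)) = 1/(-427 + (-18 + 15625/4)) = 1/(-427 + 15553/4) = 1/(13845/4) = 4/13845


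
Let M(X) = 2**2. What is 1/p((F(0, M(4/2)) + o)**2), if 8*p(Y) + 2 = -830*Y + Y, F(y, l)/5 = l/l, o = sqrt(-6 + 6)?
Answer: -8/20727 ≈ -0.00038597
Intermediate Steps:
o = 0 (o = sqrt(0) = 0)
M(X) = 4
F(y, l) = 5 (F(y, l) = 5*(l/l) = 5*1 = 5)
p(Y) = -1/4 - 829*Y/8 (p(Y) = -1/4 + (-830*Y + Y)/8 = -1/4 + (-829*Y)/8 = -1/4 - 829*Y/8)
1/p((F(0, M(4/2)) + o)**2) = 1/(-1/4 - 829*(5 + 0)**2/8) = 1/(-1/4 - 829/8*5**2) = 1/(-1/4 - 829/8*25) = 1/(-1/4 - 20725/8) = 1/(-20727/8) = -8/20727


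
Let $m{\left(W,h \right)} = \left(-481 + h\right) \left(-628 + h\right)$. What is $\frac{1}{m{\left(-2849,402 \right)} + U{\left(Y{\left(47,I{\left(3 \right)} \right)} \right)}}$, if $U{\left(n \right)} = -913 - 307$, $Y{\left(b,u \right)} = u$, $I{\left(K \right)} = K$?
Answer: $\frac{1}{16634} \approx 6.0118 \cdot 10^{-5}$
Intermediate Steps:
$m{\left(W,h \right)} = \left(-628 + h\right) \left(-481 + h\right)$
$U{\left(n \right)} = -1220$
$\frac{1}{m{\left(-2849,402 \right)} + U{\left(Y{\left(47,I{\left(3 \right)} \right)} \right)}} = \frac{1}{\left(302068 + 402^{2} - 445818\right) - 1220} = \frac{1}{\left(302068 + 161604 - 445818\right) - 1220} = \frac{1}{17854 - 1220} = \frac{1}{16634}$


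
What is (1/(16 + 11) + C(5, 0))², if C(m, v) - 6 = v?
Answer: 26569/729 ≈ 36.446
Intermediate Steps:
C(m, v) = 6 + v
(1/(16 + 11) + C(5, 0))² = (1/(16 + 11) + (6 + 0))² = (1/27 + 6)² = (163/27)² = 26569/729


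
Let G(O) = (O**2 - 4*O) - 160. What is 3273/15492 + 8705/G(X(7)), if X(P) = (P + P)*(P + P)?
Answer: 21458643/48376352 ≈ 0.44358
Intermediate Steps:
X(P) = 4*P**2 (X(P) = (2*P)*(2*P) = 4*P**2)
G(O) = -160 + O**2 - 4*O
3273/15492 + 8705/G(X(7)) = 3273/15492 + 8705/(-160 + (4*7**2)**2 - 16*7**2) = 3273*(1/15492) + 8705/(-160 + (4*49)**2 - 16*49) = 1091/5164 + 8705/(-160 + 196**2 - 4*196) = 1091/5164 + 8705/(-160 + 38416 - 784) = 1091/5164 + 8705/37472 = 21458643/48376352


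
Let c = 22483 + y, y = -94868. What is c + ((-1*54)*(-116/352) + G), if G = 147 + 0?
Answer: -3177689/44 ≈ -72220.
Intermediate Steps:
G = 147
c = -72385 (c = 22483 - 94868 = -72385)
c + ((-1*54)*(-116/352) + G) = -72385 + ((-1*54)*(-116/352) + 147) = -72385 + (-(-6264)/352 + 147) = -72385 + (-54*(-29/88) + 147) = -72385 + (783/44 + 147) = -72385 + 7251/44 = -3177689/44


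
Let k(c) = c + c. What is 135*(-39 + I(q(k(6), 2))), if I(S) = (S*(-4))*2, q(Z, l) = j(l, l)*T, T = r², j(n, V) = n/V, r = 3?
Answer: -14985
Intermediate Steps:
T = 9 (T = 3² = 9)
k(c) = 2*c
q(Z, l) = 9 (q(Z, l) = (l/l)*9 = 1*9 = 9)
I(S) = -8*S (I(S) = -4*S*2 = -8*S)
135*(-39 + I(q(k(6), 2))) = 135*(-39 - 8*9) = 135*(-39 - 72) = 135*(-111) = -14985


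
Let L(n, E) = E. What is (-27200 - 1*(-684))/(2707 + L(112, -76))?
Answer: -26516/2631 ≈ -10.078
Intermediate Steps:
(-27200 - 1*(-684))/(2707 + L(112, -76)) = (-27200 - 1*(-684))/(2707 - 76) = (-27200 + 684)/2631 = -26516*1/2631 = -26516/2631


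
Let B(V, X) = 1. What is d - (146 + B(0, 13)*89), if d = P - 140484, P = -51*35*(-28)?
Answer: -90739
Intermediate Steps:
P = 49980 (P = -1785*(-28) = 49980)
d = -90504 (d = 49980 - 140484 = -90504)
d - (146 + B(0, 13)*89) = -90504 - (146 + 1*89) = -90504 - (146 + 89) = -90504 - 1*235 = -90504 - 235 = -90739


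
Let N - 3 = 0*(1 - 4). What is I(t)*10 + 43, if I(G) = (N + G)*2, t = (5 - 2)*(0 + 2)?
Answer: 223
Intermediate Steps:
t = 6 (t = 3*2 = 6)
N = 3 (N = 3 + 0*(1 - 4) = 3 + 0*(-3) = 3 + 0 = 3)
I(G) = 6 + 2*G (I(G) = (3 + G)*2 = 6 + 2*G)
I(t)*10 + 43 = (6 + 2*6)*10 + 43 = (6 + 12)*10 + 43 = 18*10 + 43 = 180 + 43 = 223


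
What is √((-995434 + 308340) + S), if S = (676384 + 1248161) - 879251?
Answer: 30*√398 ≈ 598.50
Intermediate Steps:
S = 1045294 (S = 1924545 - 879251 = 1045294)
√((-995434 + 308340) + S) = √((-995434 + 308340) + 1045294) = √(-687094 + 1045294) = √358200 = 30*√398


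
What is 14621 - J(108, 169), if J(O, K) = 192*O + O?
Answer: -6223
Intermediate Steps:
J(O, K) = 193*O
14621 - J(108, 169) = 14621 - 193*108 = 14621 - 1*20844 = 14621 - 20844 = -6223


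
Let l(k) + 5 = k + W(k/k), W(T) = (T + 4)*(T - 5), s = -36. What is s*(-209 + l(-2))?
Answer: 8496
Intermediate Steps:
W(T) = (-5 + T)*(4 + T) (W(T) = (4 + T)*(-5 + T) = (-5 + T)*(4 + T))
l(k) = -25 + k (l(k) = -5 + (k + (-20 + (k/k)² - k/k)) = -5 + (k + (-20 + 1² - 1*1)) = -5 + (k + (-20 + 1 - 1)) = -5 + (k - 20) = -5 + (-20 + k) = -25 + k)
s*(-209 + l(-2)) = -36*(-209 + (-25 - 2)) = -36*(-209 - 27) = -36*(-236) = 8496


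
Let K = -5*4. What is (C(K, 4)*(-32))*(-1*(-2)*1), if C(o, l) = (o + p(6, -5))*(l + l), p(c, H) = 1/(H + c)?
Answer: 9728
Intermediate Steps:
K = -20
C(o, l) = 2*l*(1 + o) (C(o, l) = (o + 1/(-5 + 6))*(l + l) = (o + 1/1)*(2*l) = (o + 1)*(2*l) = (1 + o)*(2*l) = 2*l*(1 + o))
(C(K, 4)*(-32))*(-1*(-2)*1) = ((2*4*(1 - 20))*(-32))*(-1*(-2)*1) = ((2*4*(-19))*(-32))*(2*1) = -152*(-32)*2 = 4864*2 = 9728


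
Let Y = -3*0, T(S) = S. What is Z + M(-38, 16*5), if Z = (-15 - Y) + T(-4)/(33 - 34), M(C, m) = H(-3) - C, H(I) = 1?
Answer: 28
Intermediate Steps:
M(C, m) = 1 - C
Y = 0
Z = -11 (Z = (-15 - 1*0) - 4/(33 - 34) = (-15 + 0) - 4/(-1) = -15 - 4*(-1) = -15 + 4 = -11)
Z + M(-38, 16*5) = -11 + (1 - 1*(-38)) = -11 + (1 + 38) = -11 + 39 = 28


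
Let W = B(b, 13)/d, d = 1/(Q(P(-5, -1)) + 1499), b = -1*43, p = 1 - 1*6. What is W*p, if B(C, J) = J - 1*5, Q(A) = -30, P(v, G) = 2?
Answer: -58760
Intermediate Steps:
p = -5 (p = 1 - 6 = -5)
b = -43
B(C, J) = -5 + J (B(C, J) = J - 5 = -5 + J)
d = 1/1469 (d = 1/(-30 + 1499) = 1/1469 ≈ 0.00068074)
W = 11752 (W = (-5 + 13)/(1/1469) = 8*1469 = 11752)
W*p = 11752*(-5) = -58760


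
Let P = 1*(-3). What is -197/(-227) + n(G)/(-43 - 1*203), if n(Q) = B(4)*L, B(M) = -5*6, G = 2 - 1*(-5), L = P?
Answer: 4672/9307 ≈ 0.50199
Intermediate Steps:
P = -3
L = -3
G = 7 (G = 2 + 5 = 7)
B(M) = -30
n(Q) = 90 (n(Q) = -30*(-3) = 90)
-197/(-227) + n(G)/(-43 - 1*203) = -197/(-227) + 90/(-43 - 1*203) = -197*(-1/227) + 90/(-43 - 203) = 197/227 + 90/(-246) = 197/227 + 90*(-1/246) = 197/227 - 15/41 = 4672/9307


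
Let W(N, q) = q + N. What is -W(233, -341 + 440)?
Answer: -332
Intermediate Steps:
W(N, q) = N + q
-W(233, -341 + 440) = -(233 + (-341 + 440)) = -(233 + 99) = -1*332 = -332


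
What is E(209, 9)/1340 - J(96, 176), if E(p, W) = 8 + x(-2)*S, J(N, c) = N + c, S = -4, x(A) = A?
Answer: -91116/335 ≈ -271.99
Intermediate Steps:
E(p, W) = 16 (E(p, W) = 8 - 2*(-4) = 8 + 8 = 16)
E(209, 9)/1340 - J(96, 176) = 16/1340 - (96 + 176) = 16*(1/1340) - 1*272 = 4/335 - 272 = -91116/335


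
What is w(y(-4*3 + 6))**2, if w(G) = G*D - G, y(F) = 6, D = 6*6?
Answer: 44100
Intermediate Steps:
D = 36
w(G) = 35*G (w(G) = G*36 - G = 36*G - G = 35*G)
w(y(-4*3 + 6))**2 = (35*6)**2 = 210**2 = 44100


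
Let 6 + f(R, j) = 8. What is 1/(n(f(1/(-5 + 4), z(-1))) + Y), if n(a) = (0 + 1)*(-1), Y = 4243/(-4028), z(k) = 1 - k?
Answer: -4028/8271 ≈ -0.48700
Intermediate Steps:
f(R, j) = 2 (f(R, j) = -6 + 8 = 2)
Y = -4243/4028 (Y = 4243*(-1/4028) = -4243/4028 ≈ -1.0534)
n(a) = -1 (n(a) = 1*(-1) = -1)
1/(n(f(1/(-5 + 4), z(-1))) + Y) = 1/(-1 - 4243/4028) = 1/(-8271/4028) = -4028/8271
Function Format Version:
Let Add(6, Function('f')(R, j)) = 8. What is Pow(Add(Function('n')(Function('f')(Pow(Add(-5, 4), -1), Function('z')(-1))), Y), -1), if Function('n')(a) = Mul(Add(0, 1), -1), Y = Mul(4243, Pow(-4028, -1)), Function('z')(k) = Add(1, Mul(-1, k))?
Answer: Rational(-4028, 8271) ≈ -0.48700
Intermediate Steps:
Function('f')(R, j) = 2 (Function('f')(R, j) = Add(-6, 8) = 2)
Y = Rational(-4243, 4028) (Y = Mul(4243, Rational(-1, 4028)) = Rational(-4243, 4028) ≈ -1.0534)
Function('n')(a) = -1 (Function('n')(a) = Mul(1, -1) = -1)
Pow(Add(Function('n')(Function('f')(Pow(Add(-5, 4), -1), Function('z')(-1))), Y), -1) = Pow(Add(-1, Rational(-4243, 4028)), -1) = Pow(Rational(-8271, 4028), -1) = Rational(-4028, 8271)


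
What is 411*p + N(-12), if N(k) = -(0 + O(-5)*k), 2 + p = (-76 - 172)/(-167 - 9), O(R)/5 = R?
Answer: -11943/22 ≈ -542.86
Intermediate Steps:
O(R) = 5*R
p = -13/22 (p = -2 + (-76 - 172)/(-167 - 9) = -2 - 248/(-176) = -2 - 248*(-1/176) = -2 + 31/22 = -13/22 ≈ -0.59091)
N(k) = 25*k (N(k) = -(0 + (5*(-5))*k) = -(0 - 25*k) = -(-25)*k = 25*k)
411*p + N(-12) = 411*(-13/22) + 25*(-12) = -5343/22 - 300 = -11943/22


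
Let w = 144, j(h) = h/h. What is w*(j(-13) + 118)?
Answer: 17136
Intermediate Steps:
j(h) = 1
w*(j(-13) + 118) = 144*(1 + 118) = 144*119 = 17136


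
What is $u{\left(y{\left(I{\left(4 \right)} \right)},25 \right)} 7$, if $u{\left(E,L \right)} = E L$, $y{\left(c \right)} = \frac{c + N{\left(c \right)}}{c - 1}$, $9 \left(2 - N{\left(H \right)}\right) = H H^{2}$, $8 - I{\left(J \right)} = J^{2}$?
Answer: $- \frac{80150}{81} \approx -989.51$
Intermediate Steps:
$I{\left(J \right)} = 8 - J^{2}$
$N{\left(H \right)} = 2 - \frac{H^{3}}{9}$ ($N{\left(H \right)} = 2 - \frac{H H^{2}}{9} = 2 - \frac{H^{3}}{9}$)
$y{\left(c \right)} = \frac{2 + c - \frac{c^{3}}{9}}{-1 + c}$ ($y{\left(c \right)} = \frac{c - \left(-2 + \frac{c^{3}}{9}\right)}{c - 1} = \frac{2 + c - \frac{c^{3}}{9}}{-1 + c}$)
$u{\left(y{\left(I{\left(4 \right)} \right)},25 \right)} 7 = \frac{2 + \left(8 - 4^{2}\right) - \frac{\left(8 - 4^{2}\right)^{3}}{9}}{-1 + \left(8 - 4^{2}\right)} 25 \cdot 7 = \frac{2 + \left(8 - 16\right) - \frac{\left(8 - 16\right)^{3}}{9}}{-1 + \left(8 - 16\right)} 25 \cdot 7 = \frac{2 - 8 - \frac{\left(-8\right)^{3}}{9}}{-1 - 8} \cdot 25 \cdot 7 = \frac{2 - 8 - - \frac{512}{9}}{-9} \cdot 25 \cdot 7 = - \frac{2 - 8 + \frac{512}{9}}{9} \cdot 25 \cdot 7 = \left(- \frac{1}{9}\right) \frac{458}{9} \cdot 25 \cdot 7 = \left(- \frac{458}{81}\right) 25 \cdot 7 = \left(- \frac{11450}{81}\right) 7 = - \frac{80150}{81}$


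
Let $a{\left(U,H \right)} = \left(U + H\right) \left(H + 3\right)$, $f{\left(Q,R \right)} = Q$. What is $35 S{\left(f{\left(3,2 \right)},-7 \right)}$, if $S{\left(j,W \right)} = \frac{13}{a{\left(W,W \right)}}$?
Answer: $\frac{65}{8} \approx 8.125$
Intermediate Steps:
$a{\left(U,H \right)} = \left(3 + H\right) \left(H + U\right)$ ($a{\left(U,H \right)} = \left(H + U\right) \left(3 + H\right) = \left(3 + H\right) \left(H + U\right)$)
$S{\left(j,W \right)} = \frac{13}{2 W^{2} + 6 W}$ ($S{\left(j,W \right)} = \frac{13}{W^{2} + 3 W + 3 W + W W} = \frac{13}{W^{2} + 3 W + 3 W + W^{2}} = \frac{13}{2 W^{2} + 6 W}$)
$35 S{\left(f{\left(3,2 \right)},-7 \right)} = 35 \frac{13}{2 \left(-7\right) \left(3 - 7\right)} = 35 \cdot \frac{13}{2} \left(- \frac{1}{7}\right) \frac{1}{-4} = 35 \cdot \frac{13}{2} \left(- \frac{1}{7}\right) \left(- \frac{1}{4}\right) = 35 \cdot \frac{13}{56} = \frac{65}{8}$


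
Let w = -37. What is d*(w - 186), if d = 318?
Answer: -70914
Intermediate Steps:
d*(w - 186) = 318*(-37 - 186) = 318*(-223) = -70914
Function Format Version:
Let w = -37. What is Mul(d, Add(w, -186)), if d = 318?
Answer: -70914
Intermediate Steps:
Mul(d, Add(w, -186)) = Mul(318, Add(-37, -186)) = Mul(318, -223) = -70914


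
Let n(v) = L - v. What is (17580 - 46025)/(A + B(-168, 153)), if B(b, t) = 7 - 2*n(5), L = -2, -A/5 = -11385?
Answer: -28445/56946 ≈ -0.49951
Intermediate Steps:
A = 56925 (A = -5*(-11385) = 56925)
n(v) = -2 - v
B(b, t) = 21 (B(b, t) = 7 - 2*(-2 - 1*5) = 7 - 2*(-2 - 5) = 7 - 2*(-7) = 7 + 14 = 21)
(17580 - 46025)/(A + B(-168, 153)) = (17580 - 46025)/(56925 + 21) = -28445/56946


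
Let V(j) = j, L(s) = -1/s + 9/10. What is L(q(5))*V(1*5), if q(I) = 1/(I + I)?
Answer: -91/2 ≈ -45.500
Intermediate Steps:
q(I) = 1/(2*I)
L(s) = 9/10 - 1/s (L(s) = -1/s + 9*(1/10) = -1/s + 9/10 = 9/10 - 1/s)
L(q(5))*V(1*5) = (9/10 - 1/((1/2)/5))*(1*5) = (9/10 - 1/((1/2)*(1/5)))*5 = (9/10 - 1/1/10)*5 = (9/10 - 1*10)*5 = (9/10 - 10)*5 = -91/10*5 = -91/2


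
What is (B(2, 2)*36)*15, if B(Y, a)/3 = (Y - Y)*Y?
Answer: 0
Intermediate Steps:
B(Y, a) = 0 (B(Y, a) = 3*((Y - Y)*Y) = 3*(0*Y) = 3*0 = 0)
(B(2, 2)*36)*15 = (0*36)*15 = 0*15 = 0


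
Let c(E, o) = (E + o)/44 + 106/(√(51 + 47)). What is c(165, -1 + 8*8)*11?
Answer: 57 + 583*√2/7 ≈ 174.78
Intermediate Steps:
c(E, o) = E/44 + o/44 + 53*√2/7 (c(E, o) = (E + o)*(1/44) + 106/(√98) = (E/44 + o/44) + 106/((7*√2)) = (E/44 + o/44) + 106*(√2/14) = (E/44 + o/44) + 53*√2/7 = E/44 + o/44 + 53*√2/7)
c(165, -1 + 8*8)*11 = ((1/44)*165 + (-1 + 8*8)/44 + 53*√2/7)*11 = (15/4 + (-1 + 64)/44 + 53*√2/7)*11 = (15/4 + (1/44)*63 + 53*√2/7)*11 = (15/4 + 63/44 + 53*√2/7)*11 = (57/11 + 53*√2/7)*11 = 57 + 583*√2/7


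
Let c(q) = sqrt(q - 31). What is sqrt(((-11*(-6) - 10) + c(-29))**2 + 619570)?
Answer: sqrt(622646 + 224*I*sqrt(15)) ≈ 789.08 + 0.55*I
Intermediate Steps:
c(q) = sqrt(-31 + q)
sqrt(((-11*(-6) - 10) + c(-29))**2 + 619570) = sqrt(((-11*(-6) - 10) + sqrt(-31 - 29))**2 + 619570) = sqrt(((66 - 10) + sqrt(-60))**2 + 619570) = sqrt((56 + 2*I*sqrt(15))**2 + 619570) = sqrt(619570 + (56 + 2*I*sqrt(15))**2)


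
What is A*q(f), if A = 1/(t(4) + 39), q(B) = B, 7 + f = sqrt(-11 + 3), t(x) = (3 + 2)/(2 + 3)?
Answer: -7/40 + I*sqrt(2)/20 ≈ -0.175 + 0.070711*I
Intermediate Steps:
t(x) = 1 (t(x) = 5/5 = 5*(1/5) = 1)
f = -7 + 2*I*sqrt(2) (f = -7 + sqrt(-11 + 3) = -7 + sqrt(-8) = -7 + 2*I*sqrt(2) ≈ -7.0 + 2.8284*I)
A = 1/40 (A = 1/(1 + 39) = 1/40 ≈ 0.025000)
A*q(f) = (-7 + 2*I*sqrt(2))/40 = -7/40 + I*sqrt(2)/20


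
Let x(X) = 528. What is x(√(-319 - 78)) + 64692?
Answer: 65220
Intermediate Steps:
x(√(-319 - 78)) + 64692 = 528 + 64692 = 65220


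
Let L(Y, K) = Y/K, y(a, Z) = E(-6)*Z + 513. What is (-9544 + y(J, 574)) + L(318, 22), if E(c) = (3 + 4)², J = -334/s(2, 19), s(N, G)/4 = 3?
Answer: 210204/11 ≈ 19109.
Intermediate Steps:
s(N, G) = 12 (s(N, G) = 4*3 = 12)
J = -167/6 (J = -334/12 = -334*1/12 = -167/6 ≈ -27.833)
E(c) = 49 (E(c) = 7² = 49)
y(a, Z) = 513 + 49*Z (y(a, Z) = 49*Z + 513 = 513 + 49*Z)
(-9544 + y(J, 574)) + L(318, 22) = (-9544 + (513 + 49*574)) + 318/22 = (-9544 + (513 + 28126)) + 318*(1/22) = (-9544 + 28639) + 159/11 = 19095 + 159/11 = 210204/11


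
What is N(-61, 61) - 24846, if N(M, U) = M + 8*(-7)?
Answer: -24963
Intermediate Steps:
N(M, U) = -56 + M (N(M, U) = M - 56 = -56 + M)
N(-61, 61) - 24846 = (-56 - 61) - 24846 = -117 - 24846 = -24963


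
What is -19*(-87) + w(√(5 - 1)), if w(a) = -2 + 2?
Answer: 1653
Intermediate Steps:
w(a) = 0
-19*(-87) + w(√(5 - 1)) = -19*(-87) + 0 = 1653 + 0 = 1653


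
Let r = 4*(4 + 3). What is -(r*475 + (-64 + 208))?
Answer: -13444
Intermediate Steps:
r = 28 (r = 4*7 = 28)
-(r*475 + (-64 + 208)) = -(28*475 + (-64 + 208)) = -(13300 + 144) = -1*13444 = -13444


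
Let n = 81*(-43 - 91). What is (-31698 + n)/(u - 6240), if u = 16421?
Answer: -42552/10181 ≈ -4.1796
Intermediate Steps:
n = -10854 (n = 81*(-134) = -10854)
(-31698 + n)/(u - 6240) = (-31698 - 10854)/(16421 - 6240) = -42552/10181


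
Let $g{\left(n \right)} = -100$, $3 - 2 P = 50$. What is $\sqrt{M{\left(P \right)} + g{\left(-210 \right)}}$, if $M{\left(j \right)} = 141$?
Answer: $\sqrt{41} \approx 6.4031$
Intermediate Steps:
$P = - \frac{47}{2}$ ($P = \frac{3}{2} - 25 = - \frac{47}{2} \approx -23.5$)
$\sqrt{M{\left(P \right)} + g{\left(-210 \right)}} = \sqrt{141 - 100} = \sqrt{41}$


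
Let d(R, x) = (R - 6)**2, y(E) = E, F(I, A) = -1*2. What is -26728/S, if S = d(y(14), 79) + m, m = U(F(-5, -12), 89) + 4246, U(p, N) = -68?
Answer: -13364/2121 ≈ -6.3008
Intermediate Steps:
F(I, A) = -2
d(R, x) = (-6 + R)**2
m = 4178 (m = -68 + 4246 = 4178)
S = 4242 (S = (-6 + 14)**2 + 4178 = 8**2 + 4178 = 64 + 4178 = 4242)
-26728/S = -26728/4242 = -26728*1/4242 = -13364/2121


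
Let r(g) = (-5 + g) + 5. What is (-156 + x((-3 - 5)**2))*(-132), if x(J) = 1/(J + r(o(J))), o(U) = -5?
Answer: 1214796/59 ≈ 20590.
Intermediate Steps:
r(g) = g
x(J) = 1/(-5 + J) (x(J) = 1/(J - 5) = 1/(-5 + J))
(-156 + x((-3 - 5)**2))*(-132) = (-156 + 1/(-5 + (-3 - 5)**2))*(-132) = (-156 + 1/(-5 + (-8)**2))*(-132) = (-156 + 1/(-5 + 64))*(-132) = (-156 + 1/59)*(-132) = -9203/59*(-132) = 1214796/59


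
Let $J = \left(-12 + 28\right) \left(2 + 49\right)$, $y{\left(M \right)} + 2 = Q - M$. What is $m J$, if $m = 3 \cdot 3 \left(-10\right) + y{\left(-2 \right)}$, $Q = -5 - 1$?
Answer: $-78336$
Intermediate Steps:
$Q = -6$
$y{\left(M \right)} = -8 - M$ ($y{\left(M \right)} = -2 - \left(6 + M\right) = -8 - M$)
$J = 816$ ($J = 16 \cdot 51 = 816$)
$m = -96$ ($m = 3 \cdot 3 \left(-10\right) - 6 = 9 \left(-10\right) + \left(-8 + 2\right) = -90 - 6 = -96$)
$m J = \left(-96\right) 816 = -78336$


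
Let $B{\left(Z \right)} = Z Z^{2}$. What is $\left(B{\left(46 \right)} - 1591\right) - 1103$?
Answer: $94642$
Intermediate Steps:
$B{\left(Z \right)} = Z^{3}$
$\left(B{\left(46 \right)} - 1591\right) - 1103 = \left(46^{3} - 1591\right) - 1103 = \left(97336 - 1591\right) - 1103 = 95745 - 1103 = 94642$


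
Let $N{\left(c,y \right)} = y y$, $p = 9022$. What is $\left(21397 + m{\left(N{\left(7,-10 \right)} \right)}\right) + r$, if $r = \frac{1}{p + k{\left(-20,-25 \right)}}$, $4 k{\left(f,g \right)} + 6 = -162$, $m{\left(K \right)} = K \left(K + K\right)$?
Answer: $\frac{371745061}{8980} \approx 41397.0$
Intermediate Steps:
$N{\left(c,y \right)} = y^{2}$
$m{\left(K \right)} = 2 K^{2}$ ($m{\left(K \right)} = K 2 K = 2 K^{2}$)
$k{\left(f,g \right)} = -42$ ($k{\left(f,g \right)} = - \frac{3}{2} + \frac{1}{4} \left(-162\right) = - \frac{3}{2} - \frac{81}{2} = -42$)
$r = \frac{1}{8980}$ ($r = \frac{1}{9022 - 42} = \frac{1}{8980} \approx 0.00011136$)
$\left(21397 + m{\left(N{\left(7,-10 \right)} \right)}\right) + r = \left(21397 + 2 \left(\left(-10\right)^{2}\right)^{2}\right) + \frac{1}{8980} = \left(21397 + 2 \cdot 100^{2}\right) + \frac{1}{8980} = \left(21397 + 2 \cdot 10000\right) + \frac{1}{8980} = \left(21397 + 20000\right) + \frac{1}{8980} = 41397 + \frac{1}{8980} = \frac{371745061}{8980}$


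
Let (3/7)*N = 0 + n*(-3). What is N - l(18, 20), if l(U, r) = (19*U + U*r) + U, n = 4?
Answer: -748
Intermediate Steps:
l(U, r) = 20*U + U*r
N = -28 (N = 7*(0 + 4*(-3))/3 = 7*(0 - 12)/3 = (7/3)*(-12) = -28)
N - l(18, 20) = -28 - 18*(20 + 20) = -28 - 18*40 = -28 - 1*720 = -28 - 720 = -748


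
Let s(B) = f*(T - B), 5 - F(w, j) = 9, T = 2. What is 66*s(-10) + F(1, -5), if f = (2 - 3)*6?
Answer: -4756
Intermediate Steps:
F(w, j) = -4 (F(w, j) = 5 - 1*9 = 5 - 9 = -4)
f = -6 (f = -1*6 = -6)
s(B) = -12 + 6*B (s(B) = -6*(2 - B) = -12 + 6*B)
66*s(-10) + F(1, -5) = 66*(-12 + 6*(-10)) - 4 = 66*(-12 - 60) - 4 = 66*(-72) - 4 = -4752 - 4 = -4756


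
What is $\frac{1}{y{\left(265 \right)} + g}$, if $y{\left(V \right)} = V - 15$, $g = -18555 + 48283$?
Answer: $\frac{1}{29978} \approx 3.3358 \cdot 10^{-5}$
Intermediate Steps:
$g = 29728$
$y{\left(V \right)} = -15 + V$ ($y{\left(V \right)} = V - 15 = -15 + V$)
$\frac{1}{y{\left(265 \right)} + g} = \frac{1}{\left(-15 + 265\right) + 29728} = \frac{1}{250 + 29728} = \frac{1}{29978}$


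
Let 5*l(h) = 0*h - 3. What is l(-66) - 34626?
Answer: -173133/5 ≈ -34627.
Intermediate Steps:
l(h) = -⅗ (l(h) = (0*h - 3)/5 = (0 - 3)/5 = (⅕)*(-3) = -⅗)
l(-66) - 34626 = -⅗ - 34626 = -173133/5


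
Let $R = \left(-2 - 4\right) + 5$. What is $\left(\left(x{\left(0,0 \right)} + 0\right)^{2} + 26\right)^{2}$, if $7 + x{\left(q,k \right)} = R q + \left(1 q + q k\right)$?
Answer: $5625$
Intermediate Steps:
$R = -1$ ($R = -6 + 5 = -1$)
$x{\left(q,k \right)} = -7 + k q$ ($x{\left(q,k \right)} = -7 + \left(- q + \left(1 q + q k\right)\right) = -7 + \left(- q + \left(q + k q\right)\right) = -7 + k q$)
$\left(\left(x{\left(0,0 \right)} + 0\right)^{2} + 26\right)^{2} = \left(\left(\left(-7 + 0 \cdot 0\right) + 0\right)^{2} + 26\right)^{2} = \left(\left(\left(-7 + 0\right) + 0\right)^{2} + 26\right)^{2} = \left(\left(-7 + 0\right)^{2} + 26\right)^{2} = \left(\left(-7\right)^{2} + 26\right)^{2} = \left(49 + 26\right)^{2} = 75^{2} = 5625$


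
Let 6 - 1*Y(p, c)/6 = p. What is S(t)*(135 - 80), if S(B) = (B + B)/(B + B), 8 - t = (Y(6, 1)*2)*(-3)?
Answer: 55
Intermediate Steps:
Y(p, c) = 36 - 6*p
t = 8 (t = 8 - (36 - 6*6)*2*(-3) = 8 - (36 - 36)*2*(-3) = 8 - 0*2*(-3) = 8 - 0*(-3) = 8 - 1*0 = 8 + 0 = 8)
S(B) = 1 (S(B) = (2*B)/((2*B)) = (2*B)*(1/(2*B)) = 1)
S(t)*(135 - 80) = 1*(135 - 80) = 1*55 = 55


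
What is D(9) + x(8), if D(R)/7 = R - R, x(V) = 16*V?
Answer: 128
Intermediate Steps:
D(R) = 0 (D(R) = 7*(R - R) = 7*0 = 0)
D(9) + x(8) = 0 + 16*8 = 0 + 128 = 128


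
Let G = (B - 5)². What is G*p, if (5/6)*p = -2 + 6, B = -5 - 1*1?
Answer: 2904/5 ≈ 580.80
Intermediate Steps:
B = -6 (B = -5 - 1 = -6)
G = 121 (G = (-6 - 5)² = (-11)² = 121)
p = 24/5 (p = 6*(-2 + 6)/5 = (6/5)*4 = 24/5 ≈ 4.8000)
G*p = 121*(24/5) = 2904/5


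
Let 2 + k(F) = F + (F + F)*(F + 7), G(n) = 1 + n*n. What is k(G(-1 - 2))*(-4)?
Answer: -1392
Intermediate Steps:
G(n) = 1 + n²
k(F) = -2 + F + 2*F*(7 + F) (k(F) = -2 + (F + (F + F)*(F + 7)) = -2 + (F + (2*F)*(7 + F)) = -2 + (F + 2*F*(7 + F)) = -2 + F + 2*F*(7 + F))
k(G(-1 - 2))*(-4) = (-2 + 2*(1 + (-1 - 2)²)² + 15*(1 + (-1 - 2)²))*(-4) = (-2 + 2*(1 + (-3)²)² + 15*(1 + (-3)²))*(-4) = (-2 + 2*(1 + 9)² + 15*(1 + 9))*(-4) = (-2 + 2*10² + 15*10)*(-4) = (-2 + 2*100 + 150)*(-4) = (-2 + 200 + 150)*(-4) = 348*(-4) = -1392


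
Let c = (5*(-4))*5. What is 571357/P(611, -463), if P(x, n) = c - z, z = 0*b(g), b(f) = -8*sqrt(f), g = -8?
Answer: -571357/100 ≈ -5713.6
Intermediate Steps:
z = 0 (z = 0*(-16*I*sqrt(2)) = 0)
c = -100 (c = -20*5 = -100)
P(x, n) = -100 (P(x, n) = -100 - 1*0 = -100 + 0 = -100)
571357/P(611, -463) = 571357/(-100) = 571357*(-1/100) = -571357/100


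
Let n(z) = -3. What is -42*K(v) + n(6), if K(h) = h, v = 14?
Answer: -591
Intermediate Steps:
-42*K(v) + n(6) = -42*14 - 3 = -588 - 3 = -591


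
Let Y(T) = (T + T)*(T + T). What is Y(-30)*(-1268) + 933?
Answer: -4563867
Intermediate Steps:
Y(T) = 4*T² (Y(T) = (2*T)*(2*T) = 4*T²)
Y(-30)*(-1268) + 933 = (4*(-30)²)*(-1268) + 933 = (4*900)*(-1268) + 933 = 3600*(-1268) + 933 = -4564800 + 933 = -4563867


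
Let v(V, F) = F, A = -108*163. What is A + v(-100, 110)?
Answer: -17494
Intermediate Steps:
A = -17604
A + v(-100, 110) = -17604 + 110 = -17494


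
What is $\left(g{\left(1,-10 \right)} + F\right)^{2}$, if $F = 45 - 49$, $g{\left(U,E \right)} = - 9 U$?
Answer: $169$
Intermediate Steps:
$F = -4$
$\left(g{\left(1,-10 \right)} + F\right)^{2} = \left(\left(-9\right) 1 - 4\right)^{2} = \left(-9 - 4\right)^{2} = \left(-13\right)^{2} = 169$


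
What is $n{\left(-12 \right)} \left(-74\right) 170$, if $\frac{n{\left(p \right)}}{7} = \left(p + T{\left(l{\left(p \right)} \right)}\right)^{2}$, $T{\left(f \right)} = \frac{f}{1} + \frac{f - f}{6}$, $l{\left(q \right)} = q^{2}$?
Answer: $-1534357440$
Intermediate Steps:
$T{\left(f \right)} = f$ ($T{\left(f \right)} = f 1 + 0 \cdot \frac{1}{6} = f + 0 = f$)
$n{\left(p \right)} = 7 \left(p + p^{2}\right)^{2}$
$n{\left(-12 \right)} \left(-74\right) 170 = 7 \left(-12\right)^{2} \left(1 - 12\right)^{2} \left(-74\right) 170 = 7 \cdot 144 \left(-11\right)^{2} \left(-74\right) 170 = 7 \cdot 144 \cdot 121 \left(-74\right) 170 = 121968 \left(-74\right) 170 = \left(-9025632\right) 170 = -1534357440$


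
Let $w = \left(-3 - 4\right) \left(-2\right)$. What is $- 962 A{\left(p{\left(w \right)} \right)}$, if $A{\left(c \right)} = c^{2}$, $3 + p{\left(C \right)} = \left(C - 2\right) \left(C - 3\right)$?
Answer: $-16008642$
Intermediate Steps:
$w = 14$ ($w = \left(-7\right) \left(-2\right) = 14$)
$p{\left(C \right)} = -3 + \left(-3 + C\right) \left(-2 + C\right)$ ($p{\left(C \right)} = -3 + \left(C - 2\right) \left(C - 3\right) = -3 + \left(-2 + C\right) \left(-3 + C\right) = -3 + \left(-3 + C\right) \left(-2 + C\right)$)
$- 962 A{\left(p{\left(w \right)} \right)} = - 962 \left(3 + 14^{2} - 70\right)^{2} = - 962 \left(3 + 196 - 70\right)^{2} = - 962 \cdot 129^{2} = \left(-962\right) 16641 = -16008642$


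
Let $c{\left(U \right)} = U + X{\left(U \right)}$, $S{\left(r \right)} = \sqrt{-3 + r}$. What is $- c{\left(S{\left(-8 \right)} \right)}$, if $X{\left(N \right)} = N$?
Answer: $- 2 i \sqrt{11} \approx - 6.6332 i$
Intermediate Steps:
$c{\left(U \right)} = 2 U$ ($c{\left(U \right)} = U + U = 2 U$)
$- c{\left(S{\left(-8 \right)} \right)} = - 2 \sqrt{-3 - 8} = - 2 \sqrt{-11} = - 2 i \sqrt{11}$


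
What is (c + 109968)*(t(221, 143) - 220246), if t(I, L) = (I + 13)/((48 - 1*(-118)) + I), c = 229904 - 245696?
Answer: -891898705152/43 ≈ -2.0742e+10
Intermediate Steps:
c = -15792
t(I, L) = (13 + I)/(166 + I) (t(I, L) = (13 + I)/((48 + 118) + I) = (13 + I)/(166 + I))
(c + 109968)*(t(221, 143) - 220246) = (-15792 + 109968)*((13 + 221)/(166 + 221) - 220246) = 94176*(234/387 - 220246) = 94176*((1/387)*234 - 220246) = 94176*(26/43 - 220246) = 94176*(-9470552/43) = -891898705152/43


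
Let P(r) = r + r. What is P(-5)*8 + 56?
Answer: -24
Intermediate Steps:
P(r) = 2*r
P(-5)*8 + 56 = (2*(-5))*8 + 56 = -10*8 + 56 = -80 + 56 = -24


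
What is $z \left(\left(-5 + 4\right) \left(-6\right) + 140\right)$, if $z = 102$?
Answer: $14892$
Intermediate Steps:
$z \left(\left(-5 + 4\right) \left(-6\right) + 140\right) = 102 \left(\left(-5 + 4\right) \left(-6\right) + 140\right) = 102 \left(\left(-1\right) \left(-6\right) + 140\right) = 102 \left(6 + 140\right) = 102 \cdot 146 = 14892$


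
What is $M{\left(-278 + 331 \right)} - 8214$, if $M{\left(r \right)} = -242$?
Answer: $-8456$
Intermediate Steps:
$M{\left(-278 + 331 \right)} - 8214 = -242 - 8214 = -8456$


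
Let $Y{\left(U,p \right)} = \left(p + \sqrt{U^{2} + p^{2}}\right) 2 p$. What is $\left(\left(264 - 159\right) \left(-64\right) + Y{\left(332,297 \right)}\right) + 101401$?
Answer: $271099 + 594 \sqrt{198433} \approx 5.357 \cdot 10^{5}$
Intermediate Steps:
$Y{\left(U,p \right)} = 2 p \left(p + \sqrt{U^{2} + p^{2}}\right)$
$\left(\left(264 - 159\right) \left(-64\right) + Y{\left(332,297 \right)}\right) + 101401 = \left(\left(264 - 159\right) \left(-64\right) + 2 \cdot 297 \left(297 + \sqrt{332^{2} + 297^{2}}\right)\right) + 101401 = \left(105 \left(-64\right) + 2 \cdot 297 \left(297 + \sqrt{110224 + 88209}\right)\right) + 101401 = \left(-6720 + 2 \cdot 297 \left(297 + \sqrt{198433}\right)\right) + 101401 = \left(-6720 + \left(176418 + 594 \sqrt{198433}\right)\right) + 101401 = \left(169698 + 594 \sqrt{198433}\right) + 101401 = 271099 + 594 \sqrt{198433}$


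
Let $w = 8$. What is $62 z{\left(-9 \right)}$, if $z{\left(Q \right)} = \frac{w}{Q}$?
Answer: $- \frac{496}{9} \approx -55.111$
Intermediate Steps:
$z{\left(Q \right)} = \frac{8}{Q}$
$62 z{\left(-9 \right)} = 62 \frac{8}{-9} = 62 \cdot 8 \left(- \frac{1}{9}\right) = 62 \left(- \frac{8}{9}\right) = - \frac{496}{9}$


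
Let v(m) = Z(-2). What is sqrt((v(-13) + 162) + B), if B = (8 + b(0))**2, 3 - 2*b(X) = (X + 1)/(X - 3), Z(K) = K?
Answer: sqrt(2281)/3 ≈ 15.920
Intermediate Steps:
v(m) = -2
b(X) = 3/2 - (1 + X)/(2*(-3 + X)) (b(X) = 3/2 - (X + 1)/(2*(X - 3)) = 3/2 - (1 + X)/(2*(-3 + X)))
B = 841/9 (B = (8 + (-5 + 0)/(-3 + 0))**2 = (8 - 5/(-3))**2 = (8 - 1/3*(-5))**2 = (8 + 5/3)**2 = (29/3)**2 = 841/9 ≈ 93.444)
sqrt((v(-13) + 162) + B) = sqrt((-2 + 162) + 841/9) = sqrt(160 + 841/9) = sqrt(2281/9) = sqrt(2281)/3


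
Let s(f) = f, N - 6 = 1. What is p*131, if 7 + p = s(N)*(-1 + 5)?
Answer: 2751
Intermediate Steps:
N = 7 (N = 6 + 1 = 7)
p = 21 (p = -7 + 7*(-1 + 5) = -7 + 7*4 = -7 + 28 = 21)
p*131 = 21*131 = 2751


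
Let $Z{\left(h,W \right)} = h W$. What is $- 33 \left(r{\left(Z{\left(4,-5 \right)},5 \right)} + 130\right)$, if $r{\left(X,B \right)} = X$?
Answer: $-3630$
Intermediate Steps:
$Z{\left(h,W \right)} = W h$
$- 33 \left(r{\left(Z{\left(4,-5 \right)},5 \right)} + 130\right) = - 33 \left(\left(-5\right) 4 + 130\right) = - 33 \left(-20 + 130\right) = \left(-33\right) 110 = -3630$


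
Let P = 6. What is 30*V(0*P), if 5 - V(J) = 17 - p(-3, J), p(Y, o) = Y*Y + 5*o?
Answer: -90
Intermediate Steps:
p(Y, o) = Y² + 5*o
V(J) = -3 + 5*J (V(J) = 5 - (17 - ((-3)² + 5*J)) = 5 - (17 - (9 + 5*J)) = 5 - (17 + (-9 - 5*J)) = 5 - (8 - 5*J) = 5 + (-8 + 5*J) = -3 + 5*J)
30*V(0*P) = 30*(-3 + 5*(0*6)) = 30*(-3 + 5*0) = 30*(-3 + 0) = 30*(-3) = -90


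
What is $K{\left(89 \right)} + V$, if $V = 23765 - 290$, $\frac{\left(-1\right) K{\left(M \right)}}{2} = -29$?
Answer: $23533$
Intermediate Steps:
$K{\left(M \right)} = 58$ ($K{\left(M \right)} = \left(-2\right) \left(-29\right) = 58$)
$V = 23475$
$K{\left(89 \right)} + V = 58 + 23475 = 23533$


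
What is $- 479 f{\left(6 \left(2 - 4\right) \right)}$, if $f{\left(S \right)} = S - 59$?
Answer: $34009$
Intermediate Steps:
$f{\left(S \right)} = -59 + S$
$- 479 f{\left(6 \left(2 - 4\right) \right)} = - 479 \left(-59 + 6 \left(2 - 4\right)\right) = - 479 \left(-59 + 6 \left(-2\right)\right) = - 479 \left(-59 - 12\right) = \left(-479\right) \left(-71\right) = 34009$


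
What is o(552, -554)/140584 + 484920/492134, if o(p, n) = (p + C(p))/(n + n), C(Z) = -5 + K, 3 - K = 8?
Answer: 18883575454403/19164568052912 ≈ 0.98534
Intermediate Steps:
K = -5 (K = 3 - 1*8 = 3 - 8 = -5)
C(Z) = -10 (C(Z) = -5 - 5 = -10)
o(p, n) = (-10 + p)/(2*n) (o(p, n) = (p - 10)/(n + n) = (-10 + p)/((2*n)) = (-10 + p)*(1/(2*n)) = (-10 + p)/(2*n))
o(552, -554)/140584 + 484920/492134 = ((½)*(-10 + 552)/(-554))/140584 + 484920/492134 = ((½)*(-1/554)*542)*(1/140584) + 484920*(1/492134) = -271/554*1/140584 + 242460/246067 = -271/77883536 + 242460/246067 = 18883575454403/19164568052912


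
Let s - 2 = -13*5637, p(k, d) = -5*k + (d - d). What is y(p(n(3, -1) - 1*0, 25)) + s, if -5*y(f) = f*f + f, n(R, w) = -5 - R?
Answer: -73607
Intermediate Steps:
p(k, d) = -5*k (p(k, d) = -5*k + 0 = -5*k)
s = -73279 (s = 2 - 13*5637 = 2 - 73281 = -73279)
y(f) = -f/5 - f²/5 (y(f) = -(f*f + f)/5 = -(f² + f)/5 = -(f + f²)/5 = -f/5 - f²/5)
y(p(n(3, -1) - 1*0, 25)) + s = -(-5*((-5 - 1*3) - 1*0))*(1 - 5*((-5 - 1*3) - 1*0))/5 - 73279 = -(-5*((-5 - 3) + 0))*(1 - 5*((-5 - 3) + 0))/5 - 73279 = -(-5*(-8 + 0))*(1 - 5*(-8 + 0))/5 - 73279 = -(-5*(-8))*(1 - 5*(-8))/5 - 73279 = -⅕*40*(1 + 40) - 73279 = -⅕*40*41 - 73279 = -328 - 73279 = -73607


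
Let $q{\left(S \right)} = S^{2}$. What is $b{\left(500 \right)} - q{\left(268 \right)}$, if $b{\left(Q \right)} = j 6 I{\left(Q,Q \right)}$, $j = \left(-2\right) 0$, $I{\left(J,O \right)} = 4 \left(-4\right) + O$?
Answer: $-71824$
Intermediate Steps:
$I{\left(J,O \right)} = -16 + O$
$j = 0$
$b{\left(Q \right)} = 0$ ($b{\left(Q \right)} = 0 \cdot 6 \left(-16 + Q\right) = 0 \left(-16 + Q\right) = 0$)
$b{\left(500 \right)} - q{\left(268 \right)} = 0 - 268^{2} = 0 - 71824 = -71824$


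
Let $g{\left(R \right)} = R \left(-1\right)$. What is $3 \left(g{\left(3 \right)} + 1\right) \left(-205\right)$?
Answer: $1230$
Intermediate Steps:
$g{\left(R \right)} = - R$
$3 \left(g{\left(3 \right)} + 1\right) \left(-205\right) = 3 \left(\left(-1\right) 3 + 1\right) \left(-205\right) = 3 \left(-3 + 1\right) \left(-205\right) = 3 \left(-2\right) \left(-205\right) = \left(-6\right) \left(-205\right) = 1230$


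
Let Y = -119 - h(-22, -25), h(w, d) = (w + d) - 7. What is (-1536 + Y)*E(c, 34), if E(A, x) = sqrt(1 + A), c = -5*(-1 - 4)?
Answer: -1601*sqrt(26) ≈ -8163.5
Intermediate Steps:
h(w, d) = -7 + d + w (h(w, d) = (d + w) - 7 = -7 + d + w)
c = 25 (c = -5*(-5) = 25)
Y = -65 (Y = -119 - (-7 - 25 - 22) = -119 - 1*(-54) = -119 + 54 = -65)
(-1536 + Y)*E(c, 34) = (-1536 - 65)*sqrt(1 + 25) = -1601*sqrt(26)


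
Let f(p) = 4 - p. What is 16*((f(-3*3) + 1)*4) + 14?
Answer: 910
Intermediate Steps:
16*((f(-3*3) + 1)*4) + 14 = 16*(((4 - (-3)*3) + 1)*4) + 14 = 16*(((4 - 1*(-9)) + 1)*4) + 14 = 16*(((4 + 9) + 1)*4) + 14 = 16*((13 + 1)*4) + 14 = 16*(14*4) + 14 = 16*56 + 14 = 896 + 14 = 910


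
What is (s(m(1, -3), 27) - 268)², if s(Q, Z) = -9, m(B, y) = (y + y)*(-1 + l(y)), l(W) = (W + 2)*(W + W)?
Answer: 76729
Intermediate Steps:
l(W) = 2*W*(2 + W) (l(W) = (2 + W)*(2*W) = 2*W*(2 + W))
m(B, y) = 2*y*(-1 + 2*y*(2 + y)) (m(B, y) = (y + y)*(-1 + 2*y*(2 + y)) = (2*y)*(-1 + 2*y*(2 + y)) = 2*y*(-1 + 2*y*(2 + y)))
(s(m(1, -3), 27) - 268)² = (-9 - 268)² = (-277)² = 76729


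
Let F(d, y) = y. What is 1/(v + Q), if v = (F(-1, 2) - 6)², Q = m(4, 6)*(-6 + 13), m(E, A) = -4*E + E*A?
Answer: 1/72 ≈ 0.013889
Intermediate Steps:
m(E, A) = -4*E + A*E
Q = 56 (Q = (4*(-4 + 6))*(-6 + 13) = (4*2)*7 = 8*7 = 56)
v = 16 (v = (2 - 6)² = (-4)² = 16)
1/(v + Q) = 1/(16 + 56) = 1/72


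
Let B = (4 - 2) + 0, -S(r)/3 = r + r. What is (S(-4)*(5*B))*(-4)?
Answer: -960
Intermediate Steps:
S(r) = -6*r (S(r) = -3*(r + r) = -6*r)
B = 2 (B = 2 + 0 = 2)
(S(-4)*(5*B))*(-4) = ((-6*(-4))*(5*2))*(-4) = (24*10)*(-4) = 240*(-4) = -960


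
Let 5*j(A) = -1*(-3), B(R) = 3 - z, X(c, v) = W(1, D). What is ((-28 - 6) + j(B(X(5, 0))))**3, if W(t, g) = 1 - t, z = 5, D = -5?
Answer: -4657463/125 ≈ -37260.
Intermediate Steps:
X(c, v) = 0 (X(c, v) = 1 - 1*1 = 1 - 1 = 0)
B(R) = -2 (B(R) = 3 - 1*5 = 3 - 5 = -2)
j(A) = 3/5 (j(A) = (-1*(-3))/5 = (1/5)*3 = 3/5)
((-28 - 6) + j(B(X(5, 0))))**3 = ((-28 - 6) + 3/5)**3 = (-34 + 3/5)**3 = (-167/5)**3 = -4657463/125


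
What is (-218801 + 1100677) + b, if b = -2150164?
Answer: -1268288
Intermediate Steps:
(-218801 + 1100677) + b = (-218801 + 1100677) - 2150164 = 881876 - 2150164 = -1268288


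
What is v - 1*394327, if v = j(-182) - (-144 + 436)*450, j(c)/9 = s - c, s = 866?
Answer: -516295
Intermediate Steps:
j(c) = 7794 - 9*c (j(c) = 9*(866 - c) = 7794 - 9*c)
v = -121968 (v = (7794 - 9*(-182)) - (-144 + 436)*450 = (7794 + 1638) - 292*450 = 9432 - 1*131400 = 9432 - 131400 = -121968)
v - 1*394327 = -121968 - 1*394327 = -121968 - 394327 = -516295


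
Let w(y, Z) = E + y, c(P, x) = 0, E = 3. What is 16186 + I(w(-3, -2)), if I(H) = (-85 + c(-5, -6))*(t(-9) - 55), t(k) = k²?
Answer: 13976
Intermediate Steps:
w(y, Z) = 3 + y
I(H) = -2210 (I(H) = (-85 + 0)*((-9)² - 55) = -85*(81 - 55) = -85*26 = -2210)
16186 + I(w(-3, -2)) = 16186 - 2210 = 13976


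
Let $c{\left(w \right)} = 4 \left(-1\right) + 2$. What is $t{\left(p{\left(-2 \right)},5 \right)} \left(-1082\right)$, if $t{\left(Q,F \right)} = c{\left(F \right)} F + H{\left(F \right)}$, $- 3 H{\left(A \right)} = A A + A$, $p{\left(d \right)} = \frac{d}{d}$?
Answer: $21640$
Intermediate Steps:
$p{\left(d \right)} = 1$
$H{\left(A \right)} = - \frac{A}{3} - \frac{A^{2}}{3}$ ($H{\left(A \right)} = - \frac{A A + A}{3} = - \frac{A^{2} + A}{3} = - \frac{A + A^{2}}{3} = - \frac{A}{3} - \frac{A^{2}}{3}$)
$c{\left(w \right)} = -2$ ($c{\left(w \right)} = -4 + 2 = -2$)
$t{\left(Q,F \right)} = - 2 F - \frac{F \left(1 + F\right)}{3}$
$t{\left(p{\left(-2 \right)},5 \right)} \left(-1082\right) = \frac{1}{3} \cdot 5 \left(-7 - 5\right) \left(-1082\right) = \frac{1}{3} \cdot 5 \left(-12\right) \left(-1082\right) = \left(-20\right) \left(-1082\right) = 21640$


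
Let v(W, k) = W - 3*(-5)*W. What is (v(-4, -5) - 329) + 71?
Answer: -322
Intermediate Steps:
v(W, k) = 16*W (v(W, k) = W - (-15)*W = W + 15*W = 16*W)
(v(-4, -5) - 329) + 71 = (16*(-4) - 329) + 71 = (-64 - 329) + 71 = -393 + 71 = -322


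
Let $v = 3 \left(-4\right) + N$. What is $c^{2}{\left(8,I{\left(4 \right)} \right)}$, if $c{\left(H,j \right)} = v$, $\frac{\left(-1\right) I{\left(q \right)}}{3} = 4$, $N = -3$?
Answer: $225$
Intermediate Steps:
$v = -15$ ($v = 3 \left(-4\right) - 3 = -12 - 3 = -15$)
$I{\left(q \right)} = -12$ ($I{\left(q \right)} = \left(-3\right) 4 = -12$)
$c{\left(H,j \right)} = -15$
$c^{2}{\left(8,I{\left(4 \right)} \right)} = \left(-15\right)^{2} = 225$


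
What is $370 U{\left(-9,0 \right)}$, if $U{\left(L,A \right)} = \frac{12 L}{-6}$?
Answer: $6660$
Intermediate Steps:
$U{\left(L,A \right)} = - 2 L$ ($U{\left(L,A \right)} = 12 L \left(- \frac{1}{6}\right) = - 2 L$)
$370 U{\left(-9,0 \right)} = 370 \left(\left(-2\right) \left(-9\right)\right) = 370 \cdot 18 = 6660$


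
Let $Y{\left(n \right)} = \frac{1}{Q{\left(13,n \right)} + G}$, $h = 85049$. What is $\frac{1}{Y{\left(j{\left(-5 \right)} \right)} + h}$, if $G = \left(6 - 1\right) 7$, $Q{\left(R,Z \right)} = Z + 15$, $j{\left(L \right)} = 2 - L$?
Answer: $\frac{57}{4847794} \approx 1.1758 \cdot 10^{-5}$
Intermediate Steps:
$Q{\left(R,Z \right)} = 15 + Z$
$G = 35$ ($G = 5 \cdot 7 = 35$)
$Y{\left(n \right)} = \frac{1}{50 + n}$ ($Y{\left(n \right)} = \frac{1}{\left(15 + n\right) + 35} = \frac{1}{50 + n}$)
$\frac{1}{Y{\left(j{\left(-5 \right)} \right)} + h} = \frac{1}{\frac{1}{50 + \left(2 - -5\right)} + 85049} = \frac{1}{\frac{1}{50 + \left(2 + 5\right)} + 85049} = \frac{1}{\frac{1}{50 + 7} + 85049} = \frac{1}{\frac{1}{57} + 85049} = \frac{1}{\frac{4847794}{57}} = \frac{57}{4847794}$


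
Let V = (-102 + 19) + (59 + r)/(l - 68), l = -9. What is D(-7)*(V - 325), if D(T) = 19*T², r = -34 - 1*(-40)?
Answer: -4186973/11 ≈ -3.8063e+5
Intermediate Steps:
r = 6 (r = -34 + 40 = 6)
V = -6456/77 (V = (-102 + 19) + (59 + 6)/(-9 - 68) = -83 + 65/(-77) = -83 + 65*(-1/77) = -83 - 65/77 = -6456/77 ≈ -83.844)
D(-7)*(V - 325) = (19*(-7)²)*(-6456/77 - 325) = (19*49)*(-31481/77) = 931*(-31481/77) = -4186973/11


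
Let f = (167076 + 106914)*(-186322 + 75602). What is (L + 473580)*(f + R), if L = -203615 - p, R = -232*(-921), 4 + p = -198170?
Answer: -14201445570222792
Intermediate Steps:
p = -198174 (p = -4 - 198170 = -198174)
R = 213672
f = -30336172800 (f = 273990*(-110720) = -30336172800)
L = -5441 (L = -203615 - 1*(-198174) = -203615 + 198174 = -5441)
(L + 473580)*(f + R) = (-5441 + 473580)*(-30336172800 + 213672) = 468139*(-30335959128) = -14201445570222792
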